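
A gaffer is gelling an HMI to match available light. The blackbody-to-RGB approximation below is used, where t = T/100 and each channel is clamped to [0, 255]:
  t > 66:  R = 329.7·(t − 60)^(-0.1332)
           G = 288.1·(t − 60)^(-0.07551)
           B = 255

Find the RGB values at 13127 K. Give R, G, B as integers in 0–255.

t = 13127/100 = 131.27; the t > 66 branch applies.
R = 329.7·(131.27 − 60)^(-0.1332) = 329.7·71.27^(-0.1332) = 329.7·0.56649 = 186.772.
G = 288.1·(131.27 − 60)^(-0.07551) = 288.1·71.27^(-0.07551) = 288.1·0.72458 = 208.752.
B = 255 by definition for t > 66.
Rounded: (187, 209, 255).

R=187, G=209, B=255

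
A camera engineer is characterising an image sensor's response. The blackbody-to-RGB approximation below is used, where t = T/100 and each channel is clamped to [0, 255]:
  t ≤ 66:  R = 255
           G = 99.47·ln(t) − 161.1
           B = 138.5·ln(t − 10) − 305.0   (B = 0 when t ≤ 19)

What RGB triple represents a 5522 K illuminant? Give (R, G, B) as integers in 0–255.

t = 5522/100 = 55.22; the t ≤ 66 branch applies.
R = 255 by definition for t ≤ 66.
G = 99.47·ln 55.22 − 161.1 = 99.47·4.0113 − 161.1 = 237.907.
B = 138.5·ln(55.22 − 10) − 305.0 = 138.5·ln 45.22 − 305.0 = 138.5·3.8115 − 305.0 = 222.898.
Rounded: (255, 238, 223).

(255, 238, 223)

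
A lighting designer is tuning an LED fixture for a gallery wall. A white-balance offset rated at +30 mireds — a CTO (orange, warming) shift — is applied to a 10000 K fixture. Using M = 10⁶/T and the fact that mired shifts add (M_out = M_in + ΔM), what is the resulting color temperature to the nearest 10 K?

M_in = 10⁶/10000 = 100.00 mireds.
M_out = 100.00 + (+30) = 130.00 mireds.
T_out = 10⁶/130.00 = 7692.3 K → 7690 K.

7690 K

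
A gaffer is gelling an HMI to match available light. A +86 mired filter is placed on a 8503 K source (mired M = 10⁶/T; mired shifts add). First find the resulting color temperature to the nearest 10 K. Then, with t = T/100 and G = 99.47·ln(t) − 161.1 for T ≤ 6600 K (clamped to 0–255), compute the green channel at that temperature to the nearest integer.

M_in = 10⁶/8503 = 117.61; M_out = 117.61 + (+86) = 203.61.
T_out = 10⁶/203.61 = 4911.5 K → 4910 K; t = 49.1.
G = 99.47·ln 49.1 − 161.1 = 99.47·3.8939 − 161.1 = 226.222.
Rounded: 226.

226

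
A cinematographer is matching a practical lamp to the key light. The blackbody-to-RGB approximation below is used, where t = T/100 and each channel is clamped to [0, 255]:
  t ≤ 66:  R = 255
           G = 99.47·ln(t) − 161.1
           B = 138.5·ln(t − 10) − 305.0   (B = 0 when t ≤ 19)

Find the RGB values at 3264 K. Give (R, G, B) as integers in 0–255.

t = 3264/100 = 32.64; the t ≤ 66 branch applies.
R = 255 by definition for t ≤ 66.
G = 99.47·ln 32.64 − 161.1 = 99.47·3.4855 − 161.1 = 185.607.
B = 138.5·ln(32.64 − 10) − 305.0 = 138.5·ln 22.64 − 305.0 = 138.5·3.1197 − 305.0 = 127.081.
Rounded: (255, 186, 127).

(255, 186, 127)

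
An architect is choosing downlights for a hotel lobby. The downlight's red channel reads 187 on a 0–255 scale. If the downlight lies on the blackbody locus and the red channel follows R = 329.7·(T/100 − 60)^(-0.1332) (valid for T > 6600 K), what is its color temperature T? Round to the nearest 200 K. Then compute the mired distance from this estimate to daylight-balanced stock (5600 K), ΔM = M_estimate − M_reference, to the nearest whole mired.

(t − 60)^(-0.1332) = 187/329.7 = 0.56718.
t − 60 = 0.56718^(1/-0.1332) = 0.56718^(-7.508) = 70.620, so t = 130.620.
T = 100·t = 13062 K → 13000 K to the nearest 200 K.
M_estimate = 10⁶/13000 = 76.92; M_reference = 10⁶/5600 = 178.57.
ΔM = 76.92 − 178.57 = -101.65 → -102 mireds.

-102 mireds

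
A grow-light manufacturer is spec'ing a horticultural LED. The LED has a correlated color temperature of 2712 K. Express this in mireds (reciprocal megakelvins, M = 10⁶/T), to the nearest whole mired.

M = 10⁶ / 2712 = 368.732 → 369 mireds.

369 mireds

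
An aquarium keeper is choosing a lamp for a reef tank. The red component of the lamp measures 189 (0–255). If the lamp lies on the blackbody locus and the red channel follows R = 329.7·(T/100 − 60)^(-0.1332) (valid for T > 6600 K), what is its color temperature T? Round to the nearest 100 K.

12500 K

(t − 60)^(-0.1332) = 189/329.7 = 0.57325.
t − 60 = 0.57325^(1/-0.1332) = 0.57325^(-7.508) = 65.199, so t = 125.199.
T = 100·t = 12520 K → 12500 K to the nearest 100 K.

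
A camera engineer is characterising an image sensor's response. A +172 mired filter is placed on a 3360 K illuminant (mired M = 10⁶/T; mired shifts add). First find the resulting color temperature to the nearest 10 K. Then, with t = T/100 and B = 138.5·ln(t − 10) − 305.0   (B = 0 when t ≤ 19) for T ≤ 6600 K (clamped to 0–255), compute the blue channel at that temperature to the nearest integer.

31

M_in = 10⁶/3360 = 297.62; M_out = 297.62 + (+172) = 469.62.
T_out = 10⁶/469.62 = 2129.4 K → 2130 K; t = 21.3.
B = 138.5·ln(21.3 − 10) − 305.0 = 138.5·ln 11.3 − 305.0 = 138.5·2.4248 − 305.0 = 30.835.
Rounded: 31.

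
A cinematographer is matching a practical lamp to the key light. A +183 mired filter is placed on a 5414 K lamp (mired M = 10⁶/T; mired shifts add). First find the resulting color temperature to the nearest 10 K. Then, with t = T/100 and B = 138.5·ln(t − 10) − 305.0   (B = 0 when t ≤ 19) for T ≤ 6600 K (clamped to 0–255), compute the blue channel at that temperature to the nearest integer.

M_in = 10⁶/5414 = 184.71; M_out = 184.71 + (+183) = 367.71.
T_out = 10⁶/367.71 = 2719.6 K → 2720 K; t = 27.2.
B = 138.5·ln(27.2 − 10) − 305.0 = 138.5·ln 17.2 − 305.0 = 138.5·2.8449 − 305.0 = 89.020.
Rounded: 89.

89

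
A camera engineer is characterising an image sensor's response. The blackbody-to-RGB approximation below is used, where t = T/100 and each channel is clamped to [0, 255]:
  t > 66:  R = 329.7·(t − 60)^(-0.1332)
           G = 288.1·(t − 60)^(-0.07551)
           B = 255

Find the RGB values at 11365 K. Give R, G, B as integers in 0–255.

R=194, G=213, B=255

t = 11365/100 = 113.65; the t > 66 branch applies.
R = 329.7·(113.65 − 60)^(-0.1332) = 329.7·53.65^(-0.1332) = 329.7·0.58833 = 193.973.
G = 288.1·(113.65 − 60)^(-0.07551) = 288.1·53.65^(-0.07551) = 288.1·0.74029 = 213.277.
B = 255 by definition for t > 66.
Rounded: (194, 213, 255).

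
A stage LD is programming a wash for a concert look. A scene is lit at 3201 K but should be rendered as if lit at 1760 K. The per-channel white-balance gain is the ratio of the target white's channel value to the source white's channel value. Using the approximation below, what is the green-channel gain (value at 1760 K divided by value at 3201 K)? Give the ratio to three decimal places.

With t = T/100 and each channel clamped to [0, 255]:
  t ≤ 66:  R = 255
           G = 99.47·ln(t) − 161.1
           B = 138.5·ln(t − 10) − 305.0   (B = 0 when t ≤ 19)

At 3201 K (t = 32.01):
  G = 99.47·ln 32.01 − 161.1 = 99.47·3.4660 − 161.1 = 183.668.
At 1760 K (t = 17.6):
  G = 99.47·ln 17.6 − 161.1 = 99.47·2.8679 − 161.1 = 124.170.
Gain = 124.170 / 183.668 = 0.6761 → 0.676.

0.676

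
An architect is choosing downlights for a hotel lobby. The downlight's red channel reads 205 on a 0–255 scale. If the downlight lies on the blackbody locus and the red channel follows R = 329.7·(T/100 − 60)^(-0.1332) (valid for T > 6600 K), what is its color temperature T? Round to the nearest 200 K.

(t − 60)^(-0.1332) = 205/329.7 = 0.62178.
t − 60 = 0.62178^(1/-0.1332) = 0.62178^(-7.508) = 35.423, so t = 95.423.
T = 100·t = 9542 K → 9600 K to the nearest 200 K.

9600 K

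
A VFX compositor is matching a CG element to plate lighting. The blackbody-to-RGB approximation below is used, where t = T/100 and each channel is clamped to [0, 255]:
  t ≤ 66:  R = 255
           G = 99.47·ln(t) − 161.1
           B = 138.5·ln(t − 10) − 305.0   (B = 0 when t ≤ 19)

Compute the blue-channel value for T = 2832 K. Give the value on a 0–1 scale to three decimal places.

0.383

t = 2832/100 = 28.32; the t ≤ 66 branch applies.
B = 138.5·ln(28.32 − 10) − 305.0 = 138.5·ln 18.32 − 305.0 = 138.5·2.9080 − 305.0 = 97.757.
On a 0–1 scale: 97.757/255 = 0.3834 → 0.383.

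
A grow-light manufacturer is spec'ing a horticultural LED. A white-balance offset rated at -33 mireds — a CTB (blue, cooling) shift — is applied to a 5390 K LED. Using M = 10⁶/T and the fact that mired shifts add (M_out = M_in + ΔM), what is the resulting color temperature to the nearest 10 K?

M_in = 10⁶/5390 = 185.53 mireds.
M_out = 185.53 + (-33) = 152.53 mireds.
T_out = 10⁶/152.53 = 6556.1 K → 6560 K.

6560 K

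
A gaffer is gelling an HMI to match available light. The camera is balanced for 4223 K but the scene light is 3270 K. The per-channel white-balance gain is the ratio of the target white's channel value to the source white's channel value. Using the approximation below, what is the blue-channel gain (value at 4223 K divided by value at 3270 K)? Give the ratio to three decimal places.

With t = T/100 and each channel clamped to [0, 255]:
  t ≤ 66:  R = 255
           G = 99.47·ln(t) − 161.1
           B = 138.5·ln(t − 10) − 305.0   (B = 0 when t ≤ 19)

1.381

At 3270 K (t = 32.7):
  B = 138.5·ln(32.7 − 10) − 305.0 = 138.5·ln 22.7 − 305.0 = 138.5·3.1224 − 305.0 = 127.448.
At 4223 K (t = 42.23):
  B = 138.5·ln(42.23 − 10) − 305.0 = 138.5·ln 32.23 − 305.0 = 138.5·3.4729 − 305.0 = 175.996.
Gain = 175.996 / 127.448 = 1.3809 → 1.381.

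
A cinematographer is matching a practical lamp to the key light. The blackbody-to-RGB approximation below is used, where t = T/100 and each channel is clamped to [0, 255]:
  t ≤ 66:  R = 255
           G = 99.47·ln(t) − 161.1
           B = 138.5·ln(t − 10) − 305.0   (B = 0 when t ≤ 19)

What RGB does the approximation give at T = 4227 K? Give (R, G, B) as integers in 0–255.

t = 4227/100 = 42.27; the t ≤ 66 branch applies.
R = 255 by definition for t ≤ 66.
G = 99.47·ln 42.27 − 161.1 = 99.47·3.7441 − 161.1 = 211.323.
B = 138.5·ln(42.27 − 10) − 305.0 = 138.5·ln 32.27 − 305.0 = 138.5·3.4741 − 305.0 = 176.168.
Rounded: (255, 211, 176).

(255, 211, 176)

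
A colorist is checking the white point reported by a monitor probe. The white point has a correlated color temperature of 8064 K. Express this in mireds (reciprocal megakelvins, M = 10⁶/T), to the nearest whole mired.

124 mireds

M = 10⁶ / 8064 = 124.008 → 124 mireds.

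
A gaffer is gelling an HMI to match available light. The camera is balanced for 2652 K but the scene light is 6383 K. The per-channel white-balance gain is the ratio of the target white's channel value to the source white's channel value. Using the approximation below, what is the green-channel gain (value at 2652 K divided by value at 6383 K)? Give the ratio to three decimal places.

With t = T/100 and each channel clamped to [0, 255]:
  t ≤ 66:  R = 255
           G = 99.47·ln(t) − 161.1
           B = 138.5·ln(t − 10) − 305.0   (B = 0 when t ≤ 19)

At 6383 K (t = 63.83):
  G = 99.47·ln 63.83 − 161.1 = 99.47·4.1562 − 161.1 = 252.320.
At 2652 K (t = 26.52):
  G = 99.47·ln 26.52 − 161.1 = 99.47·3.2779 − 161.1 = 164.953.
Gain = 164.953 / 252.320 = 0.6537 → 0.654.

0.654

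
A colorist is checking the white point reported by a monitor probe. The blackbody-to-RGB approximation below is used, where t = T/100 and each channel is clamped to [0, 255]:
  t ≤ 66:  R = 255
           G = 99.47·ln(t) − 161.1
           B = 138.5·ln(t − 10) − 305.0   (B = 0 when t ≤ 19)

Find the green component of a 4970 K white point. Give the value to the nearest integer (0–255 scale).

227

t = 4970/100 = 49.7; the t ≤ 66 branch applies.
G = 99.47·ln 49.7 − 161.1 = 99.47·3.9060 − 161.1 = 227.430.
Rounded: 227.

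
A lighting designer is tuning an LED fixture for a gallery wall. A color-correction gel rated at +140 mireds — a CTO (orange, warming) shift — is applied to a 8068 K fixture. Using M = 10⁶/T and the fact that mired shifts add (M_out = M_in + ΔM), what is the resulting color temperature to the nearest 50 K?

3800 K

M_in = 10⁶/8068 = 123.95 mireds.
M_out = 123.95 + (+140) = 263.95 mireds.
T_out = 10⁶/263.95 = 3788.6 K → 3800 K.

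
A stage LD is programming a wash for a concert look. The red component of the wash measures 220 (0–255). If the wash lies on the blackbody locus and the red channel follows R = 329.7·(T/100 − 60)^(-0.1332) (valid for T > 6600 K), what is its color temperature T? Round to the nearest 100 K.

8100 K

(t − 60)^(-0.1332) = 220/329.7 = 0.66727.
t − 60 = 0.66727^(1/-0.1332) = 0.66727^(-7.508) = 20.847, so t = 80.847.
T = 100·t = 8085 K → 8100 K to the nearest 100 K.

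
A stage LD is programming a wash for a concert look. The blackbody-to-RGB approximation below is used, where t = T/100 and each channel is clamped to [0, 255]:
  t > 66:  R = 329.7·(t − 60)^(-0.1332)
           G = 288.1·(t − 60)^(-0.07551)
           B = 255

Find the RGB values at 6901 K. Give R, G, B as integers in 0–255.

t = 6901/100 = 69.01; the t > 66 branch applies.
R = 329.7·(69.01 − 60)^(-0.1332) = 329.7·9.01^(-0.1332) = 329.7·0.74616 = 246.008.
G = 288.1·(69.01 − 60)^(-0.07551) = 288.1·9.01^(-0.07551) = 288.1·0.84705 = 244.035.
B = 255 by definition for t > 66.
Rounded: (246, 244, 255).

R=246, G=244, B=255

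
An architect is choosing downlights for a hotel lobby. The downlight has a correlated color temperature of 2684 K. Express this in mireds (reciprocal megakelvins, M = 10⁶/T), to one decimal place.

372.6 mireds

M = 10⁶ / 2684 = 372.578 → 372.6 mireds.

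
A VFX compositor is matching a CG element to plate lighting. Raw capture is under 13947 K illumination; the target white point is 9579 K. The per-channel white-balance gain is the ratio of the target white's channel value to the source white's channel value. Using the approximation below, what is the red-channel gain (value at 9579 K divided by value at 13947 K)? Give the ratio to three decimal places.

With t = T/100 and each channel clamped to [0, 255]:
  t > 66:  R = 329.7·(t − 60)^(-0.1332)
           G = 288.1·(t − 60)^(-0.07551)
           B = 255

At 13947 K (t = 139.47):
  R = 329.7·(139.47 − 60)^(-0.1332) = 329.7·79.47^(-0.1332) = 329.7·0.55833 = 184.082.
At 9579 K (t = 95.79):
  R = 329.7·(95.79 − 60)^(-0.1332) = 329.7·35.79^(-0.1332) = 329.7·0.62092 = 204.719.
Gain = 204.719 / 184.082 = 1.1121 → 1.112.

1.112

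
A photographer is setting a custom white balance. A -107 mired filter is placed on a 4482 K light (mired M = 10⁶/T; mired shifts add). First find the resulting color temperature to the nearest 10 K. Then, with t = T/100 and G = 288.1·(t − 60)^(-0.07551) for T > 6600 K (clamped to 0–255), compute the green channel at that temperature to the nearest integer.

M_in = 10⁶/4482 = 223.11; M_out = 223.11 + (-107) = 116.11.
T_out = 10⁶/116.11 = 8612.2 K → 8610 K; t = 86.1.
G = 288.1·(86.1 − 60)^(-0.07551) = 288.1·26.1^(-0.07551) = 288.1·0.78168 = 225.202.
Rounded: 225.

225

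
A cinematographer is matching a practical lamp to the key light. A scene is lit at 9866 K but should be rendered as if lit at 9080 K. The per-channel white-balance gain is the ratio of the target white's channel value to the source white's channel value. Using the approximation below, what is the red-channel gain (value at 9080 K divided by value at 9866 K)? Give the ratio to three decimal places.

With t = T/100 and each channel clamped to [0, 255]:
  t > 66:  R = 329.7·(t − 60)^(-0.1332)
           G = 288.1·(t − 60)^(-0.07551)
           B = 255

1.031

At 9866 K (t = 98.66):
  R = 329.7·(98.66 − 60)^(-0.1332) = 329.7·38.66^(-0.1332) = 329.7·0.61458 = 202.626.
At 9080 K (t = 90.8):
  R = 329.7·(90.8 − 60)^(-0.1332) = 329.7·30.8^(-0.1332) = 329.7·0.63347 = 208.855.
Gain = 208.855 / 202.626 = 1.0307 → 1.031.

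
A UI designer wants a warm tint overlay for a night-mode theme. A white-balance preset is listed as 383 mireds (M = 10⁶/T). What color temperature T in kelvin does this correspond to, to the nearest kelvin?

T = 10⁶ / 383 = 2610.97 K → 2611 K.

2611 K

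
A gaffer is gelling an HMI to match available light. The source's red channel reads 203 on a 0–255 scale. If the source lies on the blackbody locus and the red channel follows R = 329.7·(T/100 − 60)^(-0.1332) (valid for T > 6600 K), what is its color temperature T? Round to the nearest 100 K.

(t − 60)^(-0.1332) = 203/329.7 = 0.61571.
t − 60 = 0.61571^(1/-0.1332) = 0.61571^(-7.508) = 38.129, so t = 98.129.
T = 100·t = 9813 K → 9800 K to the nearest 100 K.

9800 K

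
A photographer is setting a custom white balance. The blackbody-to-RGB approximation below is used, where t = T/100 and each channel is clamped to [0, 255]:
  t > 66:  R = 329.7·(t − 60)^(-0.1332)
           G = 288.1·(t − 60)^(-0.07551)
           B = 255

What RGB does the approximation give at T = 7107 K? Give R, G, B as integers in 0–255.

t = 7107/100 = 71.07; the t > 66 branch applies.
R = 329.7·(71.07 − 60)^(-0.1332) = 329.7·11.07^(-0.1332) = 329.7·0.72597 = 239.353.
G = 288.1·(71.07 − 60)^(-0.07551) = 288.1·11.07^(-0.07551) = 288.1·0.83398 = 240.270.
B = 255 by definition for t > 66.
Rounded: (239, 240, 255).

R=239, G=240, B=255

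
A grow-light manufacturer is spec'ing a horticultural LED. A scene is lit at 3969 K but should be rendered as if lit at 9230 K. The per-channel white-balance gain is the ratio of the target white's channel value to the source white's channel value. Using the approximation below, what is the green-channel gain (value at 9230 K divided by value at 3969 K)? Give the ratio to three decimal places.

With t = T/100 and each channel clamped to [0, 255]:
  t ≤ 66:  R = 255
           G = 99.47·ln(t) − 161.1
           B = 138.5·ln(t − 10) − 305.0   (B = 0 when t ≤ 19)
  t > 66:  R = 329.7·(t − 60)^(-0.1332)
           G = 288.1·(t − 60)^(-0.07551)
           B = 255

1.081

At 3969 K (t = 39.69):
  G = 99.47·ln 39.69 − 161.1 = 99.47·3.6811 − 161.1 = 205.059.
At 9230 K (t = 92.3):
  G = 288.1·(92.3 − 60)^(-0.07551) = 288.1·32.3^(-0.07551) = 288.1·0.76920 = 221.607.
Gain = 221.607 / 205.059 = 1.0807 → 1.081.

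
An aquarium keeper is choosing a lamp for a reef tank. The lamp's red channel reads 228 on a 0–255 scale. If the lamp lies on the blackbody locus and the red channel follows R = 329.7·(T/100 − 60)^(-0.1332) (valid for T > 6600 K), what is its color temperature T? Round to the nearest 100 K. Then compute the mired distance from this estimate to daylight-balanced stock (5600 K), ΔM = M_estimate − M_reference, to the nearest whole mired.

-47 mireds

(t − 60)^(-0.1332) = 228/329.7 = 0.69154.
t − 60 = 0.69154^(1/-0.1332) = 0.69154^(-7.508) = 15.943, so t = 75.943.
T = 100·t = 7594 K → 7600 K to the nearest 100 K.
M_estimate = 10⁶/7600 = 131.58; M_reference = 10⁶/5600 = 178.57.
ΔM = 131.58 − 178.57 = -46.99 → -47 mireds.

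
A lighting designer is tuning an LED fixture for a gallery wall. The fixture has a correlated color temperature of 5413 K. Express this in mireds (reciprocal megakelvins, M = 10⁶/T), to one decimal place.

M = 10⁶ / 5413 = 184.740 → 184.7 mireds.

184.7 mireds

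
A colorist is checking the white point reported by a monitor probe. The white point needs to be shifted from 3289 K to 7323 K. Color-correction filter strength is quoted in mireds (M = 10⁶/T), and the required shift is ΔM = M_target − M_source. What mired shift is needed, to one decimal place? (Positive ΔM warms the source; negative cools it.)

-167.5 mireds

M_source = 10⁶/3289 = 304.044; M_target = 10⁶/7323 = 136.556.
ΔM = 136.556 − 304.044 = -167.488 → -167.5 mireds, a cooling shift.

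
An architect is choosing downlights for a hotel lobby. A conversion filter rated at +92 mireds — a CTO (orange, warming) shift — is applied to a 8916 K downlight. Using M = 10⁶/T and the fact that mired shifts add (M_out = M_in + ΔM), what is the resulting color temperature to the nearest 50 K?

4900 K

M_in = 10⁶/8916 = 112.16 mireds.
M_out = 112.16 + (+92) = 204.16 mireds.
T_out = 10⁶/204.16 = 4898.2 K → 4900 K.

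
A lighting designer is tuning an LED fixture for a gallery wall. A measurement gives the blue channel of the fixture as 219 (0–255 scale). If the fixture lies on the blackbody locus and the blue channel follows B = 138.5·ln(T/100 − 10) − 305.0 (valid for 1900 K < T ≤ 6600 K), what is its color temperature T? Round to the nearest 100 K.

5400 K

ln(t − 10) = (219 + 305.0) / 138.5 = 3.7834.
t − 10 = e^3.7834 = 43.965, so t = 53.965.
T = 100·t = 5396 K → 5400 K to the nearest 100 K.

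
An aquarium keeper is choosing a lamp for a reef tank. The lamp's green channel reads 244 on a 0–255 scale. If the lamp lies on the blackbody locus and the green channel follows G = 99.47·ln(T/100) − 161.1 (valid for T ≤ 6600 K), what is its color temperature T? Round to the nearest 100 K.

ln t = (244 + 161.1) / 99.47 = 4.0726.
t = e^4.0726 = 58.709.
T = 100·t = 5871 K → 5900 K to the nearest 100 K.

5900 K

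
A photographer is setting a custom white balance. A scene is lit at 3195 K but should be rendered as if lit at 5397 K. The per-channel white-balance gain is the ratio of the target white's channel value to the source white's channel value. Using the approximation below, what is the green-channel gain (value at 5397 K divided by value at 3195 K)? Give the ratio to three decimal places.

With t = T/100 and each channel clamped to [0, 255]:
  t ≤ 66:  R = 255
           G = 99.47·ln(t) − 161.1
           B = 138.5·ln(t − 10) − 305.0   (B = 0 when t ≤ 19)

1.284

At 3195 K (t = 31.95):
  G = 99.47·ln 31.95 − 161.1 = 99.47·3.4642 − 161.1 = 183.481.
At 5397 K (t = 53.97):
  G = 99.47·ln 53.97 − 161.1 = 99.47·3.9884 − 161.1 = 235.629.
Gain = 235.629 / 183.481 = 1.2842 → 1.284.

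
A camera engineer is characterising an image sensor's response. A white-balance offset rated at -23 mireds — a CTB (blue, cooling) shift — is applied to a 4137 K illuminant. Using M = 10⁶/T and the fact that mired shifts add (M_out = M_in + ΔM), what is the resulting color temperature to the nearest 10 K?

4570 K

M_in = 10⁶/4137 = 241.72 mireds.
M_out = 241.72 + (-23) = 218.72 mireds.
T_out = 10⁶/218.72 = 4572.0 K → 4570 K.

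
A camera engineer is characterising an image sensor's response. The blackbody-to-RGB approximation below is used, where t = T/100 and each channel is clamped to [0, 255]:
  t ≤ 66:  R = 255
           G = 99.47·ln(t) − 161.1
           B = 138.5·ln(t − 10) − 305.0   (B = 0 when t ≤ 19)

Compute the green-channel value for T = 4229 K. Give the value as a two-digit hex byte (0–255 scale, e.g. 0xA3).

t = 4229/100 = 42.29; the t ≤ 66 branch applies.
G = 99.47·ln 42.29 − 161.1 = 99.47·3.7446 − 161.1 = 211.370.
Rounded: 211; in hex, 0xD3.

0xD3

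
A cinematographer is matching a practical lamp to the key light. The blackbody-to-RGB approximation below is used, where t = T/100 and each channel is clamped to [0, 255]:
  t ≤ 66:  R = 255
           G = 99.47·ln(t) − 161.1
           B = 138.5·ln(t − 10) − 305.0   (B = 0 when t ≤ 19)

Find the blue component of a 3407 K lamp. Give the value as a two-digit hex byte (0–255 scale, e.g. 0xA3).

0x88

t = 3407/100 = 34.07; the t ≤ 66 branch applies.
B = 138.5·ln(34.07 − 10) − 305.0 = 138.5·ln 24.07 − 305.0 = 138.5·3.1810 − 305.0 = 135.564.
Rounded: 136; in hex, 0x88.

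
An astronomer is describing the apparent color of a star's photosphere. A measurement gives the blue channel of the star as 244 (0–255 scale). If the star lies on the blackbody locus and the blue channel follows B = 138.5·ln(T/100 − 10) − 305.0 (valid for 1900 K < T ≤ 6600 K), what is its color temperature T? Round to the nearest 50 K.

ln(t − 10) = (244 + 305.0) / 138.5 = 3.9639.
t − 10 = e^3.9639 = 52.662, so t = 62.662.
T = 100·t = 6266 K → 6250 K to the nearest 50 K.

6250 K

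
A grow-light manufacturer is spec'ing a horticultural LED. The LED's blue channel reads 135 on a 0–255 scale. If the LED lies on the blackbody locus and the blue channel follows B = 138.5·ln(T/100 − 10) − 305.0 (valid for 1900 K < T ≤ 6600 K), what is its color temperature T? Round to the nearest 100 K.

ln(t − 10) = (135 + 305.0) / 138.5 = 3.1769.
t − 10 = e^3.1769 = 23.972, so t = 33.972.
T = 100·t = 3397 K → 3400 K to the nearest 100 K.

3400 K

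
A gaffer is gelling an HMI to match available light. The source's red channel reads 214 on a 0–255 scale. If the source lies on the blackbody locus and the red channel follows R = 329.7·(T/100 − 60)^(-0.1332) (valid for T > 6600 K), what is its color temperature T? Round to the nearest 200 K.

8600 K

(t − 60)^(-0.1332) = 214/329.7 = 0.64907.
t − 60 = 0.64907^(1/-0.1332) = 0.64907^(-7.508) = 25.657, so t = 85.657.
T = 100·t = 8566 K → 8600 K to the nearest 200 K.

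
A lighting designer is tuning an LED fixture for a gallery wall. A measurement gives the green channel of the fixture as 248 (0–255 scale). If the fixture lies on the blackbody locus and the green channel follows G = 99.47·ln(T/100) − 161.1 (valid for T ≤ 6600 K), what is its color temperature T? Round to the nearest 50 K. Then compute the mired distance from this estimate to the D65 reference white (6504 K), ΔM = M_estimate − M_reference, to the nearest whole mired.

+10 mireds

ln t = (248 + 161.1) / 99.47 = 4.1128.
t = e^4.1128 = 61.117.
T = 100·t = 6112 K → 6100 K to the nearest 50 K.
M_estimate = 10⁶/6100 = 163.93; M_reference = 10⁶/6504 = 153.75.
ΔM = 163.93 − 153.75 = 10.18 → +10 mireds.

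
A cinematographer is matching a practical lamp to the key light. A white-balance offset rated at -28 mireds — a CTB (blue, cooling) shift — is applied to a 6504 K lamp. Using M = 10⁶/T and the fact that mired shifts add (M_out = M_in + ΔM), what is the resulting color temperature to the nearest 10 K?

7950 K

M_in = 10⁶/6504 = 153.75 mireds.
M_out = 153.75 + (-28) = 125.75 mireds.
T_out = 10⁶/125.75 = 7952.2 K → 7950 K.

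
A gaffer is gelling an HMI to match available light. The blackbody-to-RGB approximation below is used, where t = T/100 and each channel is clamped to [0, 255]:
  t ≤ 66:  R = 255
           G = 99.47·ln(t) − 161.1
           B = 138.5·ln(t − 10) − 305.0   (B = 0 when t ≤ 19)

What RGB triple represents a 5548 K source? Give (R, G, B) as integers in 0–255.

(255, 238, 224)

t = 5548/100 = 55.48; the t ≤ 66 branch applies.
R = 255 by definition for t ≤ 66.
G = 99.47·ln 55.48 − 161.1 = 99.47·4.0160 − 161.1 = 238.374.
B = 138.5·ln(55.48 − 10) − 305.0 = 138.5·ln 45.48 − 305.0 = 138.5·3.8173 − 305.0 = 223.692.
Rounded: (255, 238, 224).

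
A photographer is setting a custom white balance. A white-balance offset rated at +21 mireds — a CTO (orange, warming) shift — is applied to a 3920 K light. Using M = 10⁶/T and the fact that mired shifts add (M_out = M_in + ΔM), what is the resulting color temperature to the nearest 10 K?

3620 K

M_in = 10⁶/3920 = 255.10 mireds.
M_out = 255.10 + (+21) = 276.10 mireds.
T_out = 10⁶/276.10 = 3621.8 K → 3620 K.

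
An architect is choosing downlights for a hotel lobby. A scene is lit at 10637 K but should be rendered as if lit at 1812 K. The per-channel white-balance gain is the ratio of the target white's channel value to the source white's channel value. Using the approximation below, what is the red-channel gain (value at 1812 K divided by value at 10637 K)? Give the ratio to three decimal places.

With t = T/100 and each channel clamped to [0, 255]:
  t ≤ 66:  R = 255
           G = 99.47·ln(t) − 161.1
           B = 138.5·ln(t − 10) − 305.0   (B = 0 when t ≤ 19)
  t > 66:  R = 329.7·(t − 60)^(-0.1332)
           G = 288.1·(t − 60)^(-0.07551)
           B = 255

At 10637 K (t = 106.37):
  R = 329.7·(106.37 − 60)^(-0.1332) = 329.7·46.37^(-0.1332) = 329.7·0.59987 = 197.777.
At 1812 K (t = 18.12):
  R = 255 by definition for t ≤ 66.
Gain = 255.000 / 197.777 = 1.2893 → 1.289.

1.289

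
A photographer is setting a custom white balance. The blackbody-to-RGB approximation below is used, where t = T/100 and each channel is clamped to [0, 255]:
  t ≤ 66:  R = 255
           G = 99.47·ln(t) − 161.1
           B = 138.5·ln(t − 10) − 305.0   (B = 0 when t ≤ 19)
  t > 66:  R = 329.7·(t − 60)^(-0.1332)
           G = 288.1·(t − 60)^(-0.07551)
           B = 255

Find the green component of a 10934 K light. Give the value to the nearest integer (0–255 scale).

215

t = 10934/100 = 109.34; the t > 66 branch applies.
G = 288.1·(109.34 − 60)^(-0.07551) = 288.1·49.34^(-0.07551) = 288.1·0.74498 = 214.630.
Rounded: 215.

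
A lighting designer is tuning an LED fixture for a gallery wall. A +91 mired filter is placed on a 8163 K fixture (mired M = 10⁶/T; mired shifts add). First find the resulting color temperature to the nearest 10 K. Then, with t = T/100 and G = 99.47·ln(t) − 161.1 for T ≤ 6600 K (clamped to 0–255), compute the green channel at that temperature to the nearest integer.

M_in = 10⁶/8163 = 122.50; M_out = 122.50 + (+91) = 213.50.
T_out = 10⁶/213.50 = 4683.8 K → 4680 K; t = 46.8.
G = 99.47·ln 46.8 − 161.1 = 99.47·3.8459 − 161.1 = 221.450.
Rounded: 221.

221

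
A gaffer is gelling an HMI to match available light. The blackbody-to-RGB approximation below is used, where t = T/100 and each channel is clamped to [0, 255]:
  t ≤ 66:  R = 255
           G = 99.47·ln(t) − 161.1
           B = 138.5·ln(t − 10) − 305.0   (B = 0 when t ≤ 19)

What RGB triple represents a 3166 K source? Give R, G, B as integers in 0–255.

t = 3166/100 = 31.66; the t ≤ 66 branch applies.
R = 255 by definition for t ≤ 66.
G = 99.47·ln 31.66 − 161.1 = 99.47·3.4551 − 161.1 = 182.574.
B = 138.5·ln(31.66 − 10) − 305.0 = 138.5·ln 21.66 − 305.0 = 138.5·3.0755 − 305.0 = 120.952.
Rounded: (255, 183, 121).

R=255, G=183, B=121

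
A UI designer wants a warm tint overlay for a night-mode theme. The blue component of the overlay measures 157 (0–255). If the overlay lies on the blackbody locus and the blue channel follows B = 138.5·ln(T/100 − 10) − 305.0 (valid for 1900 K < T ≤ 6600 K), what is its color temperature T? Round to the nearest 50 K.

ln(t − 10) = (157 + 305.0) / 138.5 = 3.3357.
t − 10 = e^3.3357 = 28.099, so t = 38.099.
T = 100·t = 3810 K → 3800 K to the nearest 50 K.

3800 K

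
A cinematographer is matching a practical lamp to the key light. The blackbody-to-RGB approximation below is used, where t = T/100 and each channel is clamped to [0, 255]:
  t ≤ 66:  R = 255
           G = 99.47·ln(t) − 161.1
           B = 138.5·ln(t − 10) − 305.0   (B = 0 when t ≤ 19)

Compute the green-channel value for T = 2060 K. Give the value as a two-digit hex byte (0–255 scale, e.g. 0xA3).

t = 2060/100 = 20.6; the t ≤ 66 branch applies.
G = 99.47·ln 20.6 − 161.1 = 99.47·3.0253 − 161.1 = 139.826.
Rounded: 140; in hex, 0x8C.

0x8C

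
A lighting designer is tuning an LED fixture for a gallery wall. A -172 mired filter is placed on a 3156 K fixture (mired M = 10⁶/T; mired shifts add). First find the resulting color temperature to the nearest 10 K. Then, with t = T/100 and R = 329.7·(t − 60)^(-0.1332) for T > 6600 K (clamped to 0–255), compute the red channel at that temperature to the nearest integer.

M_in = 10⁶/3156 = 316.86; M_out = 316.86 + (-172) = 144.86.
T_out = 10⁶/144.86 = 6903.4 K → 6900 K; t = 69.
R = 329.7·(69 − 60)^(-0.1332) = 329.7·9^(-0.1332) = 329.7·0.74627 = 246.045.
Rounded: 246.

246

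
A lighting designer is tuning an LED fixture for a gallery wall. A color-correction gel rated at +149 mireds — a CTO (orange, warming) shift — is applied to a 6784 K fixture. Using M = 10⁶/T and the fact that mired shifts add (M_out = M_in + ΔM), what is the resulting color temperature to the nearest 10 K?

3370 K

M_in = 10⁶/6784 = 147.41 mireds.
M_out = 147.41 + (+149) = 296.41 mireds.
T_out = 10⁶/296.41 = 3373.8 K → 3370 K.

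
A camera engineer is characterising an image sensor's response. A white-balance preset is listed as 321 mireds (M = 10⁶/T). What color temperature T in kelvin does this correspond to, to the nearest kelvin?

3115 K

T = 10⁶ / 321 = 3115.26 K → 3115 K.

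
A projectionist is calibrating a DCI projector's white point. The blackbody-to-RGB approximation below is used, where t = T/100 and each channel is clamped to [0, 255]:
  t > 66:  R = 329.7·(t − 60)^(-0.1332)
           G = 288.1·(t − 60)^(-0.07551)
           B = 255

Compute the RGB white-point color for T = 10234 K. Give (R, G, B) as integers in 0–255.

t = 10234/100 = 102.34; the t > 66 branch applies.
R = 329.7·(102.34 − 60)^(-0.1332) = 329.7·42.34^(-0.1332) = 329.7·0.60718 = 200.187.
G = 288.1·(102.34 − 60)^(-0.07551) = 288.1·42.34^(-0.07551) = 288.1·0.75364 = 217.124.
B = 255 by definition for t > 66.
Rounded: (200, 217, 255).

(200, 217, 255)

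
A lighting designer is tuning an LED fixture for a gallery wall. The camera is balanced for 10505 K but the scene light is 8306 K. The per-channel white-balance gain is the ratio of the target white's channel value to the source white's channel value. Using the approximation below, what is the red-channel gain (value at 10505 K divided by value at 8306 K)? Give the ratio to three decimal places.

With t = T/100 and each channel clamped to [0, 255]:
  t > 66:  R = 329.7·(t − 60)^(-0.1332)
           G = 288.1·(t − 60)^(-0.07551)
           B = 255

0.915

At 8306 K (t = 83.06):
  R = 329.7·(83.06 − 60)^(-0.1332) = 329.7·23.06^(-0.1332) = 329.7·0.65837 = 217.063.
At 10505 K (t = 105.05):
  R = 329.7·(105.05 − 60)^(-0.1332) = 329.7·45.05^(-0.1332) = 329.7·0.60218 = 198.539.
Gain = 198.539 / 217.063 = 0.9147 → 0.915.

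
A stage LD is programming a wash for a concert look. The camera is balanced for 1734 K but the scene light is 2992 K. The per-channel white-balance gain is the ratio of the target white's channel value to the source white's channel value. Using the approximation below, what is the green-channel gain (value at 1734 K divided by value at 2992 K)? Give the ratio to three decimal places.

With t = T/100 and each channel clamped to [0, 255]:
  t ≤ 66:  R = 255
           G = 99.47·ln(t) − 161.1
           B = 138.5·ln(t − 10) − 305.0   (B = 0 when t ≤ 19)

0.693

At 2992 K (t = 29.92):
  G = 99.47·ln 29.92 − 161.1 = 99.47·3.3985 − 161.1 = 176.951.
At 1734 K (t = 17.34):
  G = 99.47·ln 17.34 − 161.1 = 99.47·2.8530 − 161.1 = 122.689.
Gain = 122.689 / 176.951 = 0.6934 → 0.693.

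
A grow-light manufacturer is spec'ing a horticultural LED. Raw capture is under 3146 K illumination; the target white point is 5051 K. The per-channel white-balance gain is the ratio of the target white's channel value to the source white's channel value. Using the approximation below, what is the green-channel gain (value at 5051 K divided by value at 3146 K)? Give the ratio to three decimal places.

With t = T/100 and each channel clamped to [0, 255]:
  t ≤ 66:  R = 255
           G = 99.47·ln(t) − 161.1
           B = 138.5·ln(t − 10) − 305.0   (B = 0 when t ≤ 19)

1.259

At 3146 K (t = 31.46):
  G = 99.47·ln 31.46 − 161.1 = 99.47·3.4487 − 161.1 = 181.944.
At 5051 K (t = 50.51):
  G = 99.47·ln 50.51 − 161.1 = 99.47·3.9222 − 161.1 = 229.038.
Gain = 229.038 / 181.944 = 1.2588 → 1.259.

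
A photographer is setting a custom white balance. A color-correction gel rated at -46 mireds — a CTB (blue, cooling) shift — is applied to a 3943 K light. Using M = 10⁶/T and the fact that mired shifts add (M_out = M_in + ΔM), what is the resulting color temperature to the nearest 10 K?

4820 K

M_in = 10⁶/3943 = 253.61 mireds.
M_out = 253.61 + (-46) = 207.61 mireds.
T_out = 10⁶/207.61 = 4816.6 K → 4820 K.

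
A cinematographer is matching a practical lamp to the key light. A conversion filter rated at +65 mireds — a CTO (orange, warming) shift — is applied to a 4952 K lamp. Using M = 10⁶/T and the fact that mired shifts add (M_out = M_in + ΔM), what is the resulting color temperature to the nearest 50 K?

3750 K

M_in = 10⁶/4952 = 201.94 mireds.
M_out = 201.94 + (+65) = 266.94 mireds.
T_out = 10⁶/266.94 = 3746.2 K → 3750 K.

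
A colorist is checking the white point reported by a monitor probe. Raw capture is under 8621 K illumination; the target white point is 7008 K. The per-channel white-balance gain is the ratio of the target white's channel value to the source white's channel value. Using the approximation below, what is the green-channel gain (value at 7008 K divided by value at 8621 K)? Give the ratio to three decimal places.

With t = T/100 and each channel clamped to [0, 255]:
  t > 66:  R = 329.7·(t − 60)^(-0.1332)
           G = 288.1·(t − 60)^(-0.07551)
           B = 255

At 8621 K (t = 86.21):
  G = 288.1·(86.21 − 60)^(-0.07551) = 288.1·26.21^(-0.07551) = 288.1·0.78143 = 225.131.
At 7008 K (t = 70.08):
  G = 288.1·(70.08 − 60)^(-0.07551) = 288.1·10.08^(-0.07551) = 288.1·0.83990 = 241.976.
Gain = 241.976 / 225.131 = 1.0748 → 1.075.

1.075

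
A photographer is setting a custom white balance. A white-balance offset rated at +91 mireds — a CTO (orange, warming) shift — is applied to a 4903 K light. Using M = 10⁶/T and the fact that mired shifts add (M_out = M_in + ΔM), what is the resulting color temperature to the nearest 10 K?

M_in = 10⁶/4903 = 203.96 mireds.
M_out = 203.96 + (+91) = 294.96 mireds.
T_out = 10⁶/294.96 = 3390.3 K → 3390 K.

3390 K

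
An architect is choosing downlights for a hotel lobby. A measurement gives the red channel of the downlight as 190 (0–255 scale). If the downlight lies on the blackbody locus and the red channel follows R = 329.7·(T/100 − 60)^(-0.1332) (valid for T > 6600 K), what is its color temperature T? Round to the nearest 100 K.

(t − 60)^(-0.1332) = 190/329.7 = 0.57628.
t − 60 = 0.57628^(1/-0.1332) = 0.57628^(-7.508) = 62.667, so t = 122.667.
T = 100·t = 12267 K → 12300 K to the nearest 100 K.

12300 K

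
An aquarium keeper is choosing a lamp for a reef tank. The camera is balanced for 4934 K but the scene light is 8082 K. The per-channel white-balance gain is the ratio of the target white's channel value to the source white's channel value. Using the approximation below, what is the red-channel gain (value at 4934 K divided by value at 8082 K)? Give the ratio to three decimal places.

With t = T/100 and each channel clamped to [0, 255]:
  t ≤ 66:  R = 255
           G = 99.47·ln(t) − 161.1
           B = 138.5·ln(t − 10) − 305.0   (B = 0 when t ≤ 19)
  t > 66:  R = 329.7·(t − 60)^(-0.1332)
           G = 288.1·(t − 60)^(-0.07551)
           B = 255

1.159

At 8082 K (t = 80.82):
  R = 329.7·(80.82 − 60)^(-0.1332) = 329.7·20.82^(-0.1332) = 329.7·0.66739 = 220.038.
At 4934 K (t = 49.34):
  R = 255 by definition for t ≤ 66.
Gain = 255.000 / 220.038 = 1.1589 → 1.159.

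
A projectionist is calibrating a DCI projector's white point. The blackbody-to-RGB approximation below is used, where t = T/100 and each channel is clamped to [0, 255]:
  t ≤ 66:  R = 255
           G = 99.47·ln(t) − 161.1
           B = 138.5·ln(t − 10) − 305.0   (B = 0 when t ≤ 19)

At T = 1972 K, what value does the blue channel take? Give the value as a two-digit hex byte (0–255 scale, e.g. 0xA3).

t = 1972/100 = 19.72; the t ≤ 66 branch applies.
B = 138.5·ln(19.72 − 10) − 305.0 = 138.5·ln 9.72 − 305.0 = 138.5·2.2742 − 305.0 = 9.975.
Rounded: 10; in hex, 0x0A.

0x0A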